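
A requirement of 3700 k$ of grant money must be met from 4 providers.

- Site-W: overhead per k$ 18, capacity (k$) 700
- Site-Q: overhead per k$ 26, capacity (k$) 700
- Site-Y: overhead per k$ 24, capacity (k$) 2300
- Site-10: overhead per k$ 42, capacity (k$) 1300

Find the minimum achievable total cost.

Fill from the cheapest provider first.
Site-W (18): use full 700 — 3000 k$ to go.
Site-Y at 24: take all 2300 k$ — 700 still needed.
Site-Q at 26: take all 700 k$ — 0 still needed.
Site-10: unused.
Cost = 700×18 + 2300×24 + 700×26 = 86000.

86000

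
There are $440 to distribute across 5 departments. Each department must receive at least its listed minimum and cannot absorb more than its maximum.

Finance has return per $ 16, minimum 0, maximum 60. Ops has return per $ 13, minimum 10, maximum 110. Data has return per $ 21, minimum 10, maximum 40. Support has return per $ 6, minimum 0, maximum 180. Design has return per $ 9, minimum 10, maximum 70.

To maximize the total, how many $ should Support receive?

160

Meeting every minimum uses 0+10+10+0+10 = 30 $, leaving 410.
Highest return per $ first: Data 21 > Finance 16 > Ops 13 > Design 9 > Support 6.
Give Data 30 more to hit its cap of 40 ; 380 left.
Give Finance 60 more to hit its cap of 60 ; 320 left.
Give Ops 100 more to hit its cap of 110 ; 220 left.
Design: +60 to 70 (cap) ; 160 left.
Only 160 left; Support takes them to reach 160.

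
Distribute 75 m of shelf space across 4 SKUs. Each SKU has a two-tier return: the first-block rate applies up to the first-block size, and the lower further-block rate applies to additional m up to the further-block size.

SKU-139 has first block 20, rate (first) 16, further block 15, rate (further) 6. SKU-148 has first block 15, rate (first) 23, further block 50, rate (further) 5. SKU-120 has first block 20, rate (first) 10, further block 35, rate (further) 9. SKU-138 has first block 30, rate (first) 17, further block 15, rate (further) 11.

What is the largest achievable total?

1285

Rank every tier by rate: SKU-148/first 23 > SKU-138/first 17 > SKU-139/first 16 > SKU-138/second 11 > SKU-120/first 10 > SKU-120/second 9 > SKU-139/second 6 > SKU-148/second 5.
Fill SKU-148 first block (15 at 23) ; 60 left.
SKU-138/first (17): +30 ; 30 left.
SKU-139 first at 16: fill all 20 ; 10 left.
SKU-138/second: +10 of 15 at 11; pool empty.
Total = 23×15 + 17×30 + 16×20 + 11×10 = 1285.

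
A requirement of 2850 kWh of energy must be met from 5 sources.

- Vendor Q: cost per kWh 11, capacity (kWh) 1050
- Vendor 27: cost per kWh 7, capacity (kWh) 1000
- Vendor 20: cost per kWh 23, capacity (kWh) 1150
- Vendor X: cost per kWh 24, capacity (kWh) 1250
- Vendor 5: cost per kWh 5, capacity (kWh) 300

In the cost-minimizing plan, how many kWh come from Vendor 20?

500

Cheapest first:
Vendor 5 (5): use full 300 ; 2550 kWh to go.
Take 1000 from Vendor 27 at 7 ; need 1550 more.
Vendor Q at 11: take all 1050 kWh ; 500 still needed.
Take 500 from Vendor 20 at 23 to finish.
Vendor X: unused.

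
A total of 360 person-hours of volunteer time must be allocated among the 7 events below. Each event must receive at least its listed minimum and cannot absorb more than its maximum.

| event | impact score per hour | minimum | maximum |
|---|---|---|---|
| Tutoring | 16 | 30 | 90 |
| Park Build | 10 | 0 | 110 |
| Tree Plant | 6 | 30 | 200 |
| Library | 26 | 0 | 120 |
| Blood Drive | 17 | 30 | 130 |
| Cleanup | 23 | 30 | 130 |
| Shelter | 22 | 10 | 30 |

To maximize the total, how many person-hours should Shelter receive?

Meeting every minimum uses 30+0+30+0+30+30+10 = 130 person-hours, leaving 230.
Order the events by impact score per hour: Library 26 > Cleanup 23 > Shelter 22 > Blood Drive 17 > Tutoring 16 > Park Build 10 > Tree Plant 6.
Give Library 120 more to hit its cap of 120 ; 110 left.
Give Cleanup 100 more to hit its cap of 130 ; 10 left.
Shelter has room for 20 more but only 10 remain, so it gets 20.

20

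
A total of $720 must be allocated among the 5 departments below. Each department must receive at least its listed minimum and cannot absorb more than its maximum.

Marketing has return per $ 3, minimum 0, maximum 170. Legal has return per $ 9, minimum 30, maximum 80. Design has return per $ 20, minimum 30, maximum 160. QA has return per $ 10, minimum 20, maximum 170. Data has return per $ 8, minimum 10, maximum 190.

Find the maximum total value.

Meeting every minimum uses 0+30+30+20+10 = 90 $, leaving 630.
Rank by return per $: Design 20 > QA 10 > Legal 9 > Data 8 > Marketing 3.
Design: +130 to 160 (cap) — 500 left.
QA: +150 to 170 (cap) — 350 left.
Legal: +50 to 80 (cap) — 300 left.
Data: +180 to 190 (cap) — 120 left.
Only 120 left; Marketing takes them to reach 120.
Total = 3×120 + 9×80 + 20×160 + 10×170 + 8×190 = 7500.

7500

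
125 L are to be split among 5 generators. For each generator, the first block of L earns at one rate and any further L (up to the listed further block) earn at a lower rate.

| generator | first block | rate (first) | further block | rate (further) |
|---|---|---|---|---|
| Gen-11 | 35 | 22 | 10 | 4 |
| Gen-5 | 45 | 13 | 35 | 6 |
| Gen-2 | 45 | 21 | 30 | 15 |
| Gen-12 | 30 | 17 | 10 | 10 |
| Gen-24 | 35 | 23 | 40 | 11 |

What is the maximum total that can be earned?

Treat each block as its own option and order by rate: Gen-24/tier1 23 > Gen-11/tier1 22 > Gen-2/tier1 21 > Gen-12/tier1 17 > Gen-2/tier2 15 > Gen-5/tier1 13 > Gen-24/tier2 11 > Gen-12/tier2 10 > Gen-5/tier2 6 > Gen-11/tier2 4.
Gen-24 tier1 at 23: fill all 35 ; 90 left.
Gen-11/tier1 (22): +35 ; 55 left.
Gen-2 tier1 at 21: fill all 45 ; 10 left.
Gen-12 tier1 at 17: only 10 left, fill 10.
Total = 23×35 + 22×35 + 21×45 + 17×10 = 2690.

2690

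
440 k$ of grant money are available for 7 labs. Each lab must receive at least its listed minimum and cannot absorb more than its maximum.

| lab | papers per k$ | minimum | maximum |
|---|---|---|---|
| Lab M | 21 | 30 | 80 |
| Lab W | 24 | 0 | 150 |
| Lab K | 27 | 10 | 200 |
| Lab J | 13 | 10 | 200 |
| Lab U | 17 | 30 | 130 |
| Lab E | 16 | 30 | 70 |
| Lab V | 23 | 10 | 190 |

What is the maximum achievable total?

Meeting every minimum uses 30+0+10+10+30+30+10 = 120 k$, leaving 320.
Rank by papers per k$: Lab K 27 > Lab W 24 > Lab V 23 > Lab M 21 > Lab U 17 > Lab E 16 > Lab J 13.
Lab K takes 190 more to reach its cap of 200 ; 130 left.
Lab W has room for 150 more but only 130 remain, so it gets 130.
Total = 21×30 + 24×130 + 27×200 + 13×10 + 17×30 + 16×30 + 23×10 = 10500.

10500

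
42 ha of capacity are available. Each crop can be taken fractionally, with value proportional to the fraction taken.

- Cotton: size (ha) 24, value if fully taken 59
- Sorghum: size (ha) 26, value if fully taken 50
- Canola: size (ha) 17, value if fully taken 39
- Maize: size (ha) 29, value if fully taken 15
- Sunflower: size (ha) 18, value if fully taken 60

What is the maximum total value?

Sort by value density: Sunflower 60/18≈3.33, Cotton 59/24≈2.46, Canola 39/17≈2.29, Sorghum 50/26≈1.92, Maize 15/29≈0.517.
Sunflower: take in full, 18 ha for value 60 ; 24 left.
Cotton: take in full, 24 ha for value 59 ; 0 left.
Total value = 119.

119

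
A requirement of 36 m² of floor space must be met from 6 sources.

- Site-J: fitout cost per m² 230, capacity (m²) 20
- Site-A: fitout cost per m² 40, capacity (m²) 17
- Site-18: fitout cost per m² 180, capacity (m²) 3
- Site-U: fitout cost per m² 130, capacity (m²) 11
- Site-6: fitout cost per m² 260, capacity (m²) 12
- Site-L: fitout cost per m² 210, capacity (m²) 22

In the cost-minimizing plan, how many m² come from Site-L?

Fill from the cheapest source first.
Site-A (40): use full 17 ; 19 m² to go.
Site-U (130): use full 11 ; 8 m² to go.
Site-18 (180): use full 3 ; 5 m² to go.
Site-L at 210: take 5 of its 22 ; requirement met.
Site-J, Site-6: unused.

5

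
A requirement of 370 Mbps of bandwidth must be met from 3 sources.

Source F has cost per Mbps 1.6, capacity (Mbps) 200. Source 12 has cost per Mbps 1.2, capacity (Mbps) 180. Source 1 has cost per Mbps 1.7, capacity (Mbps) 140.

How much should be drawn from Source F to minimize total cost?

Use sources in increasing cost order.
Take 180 from Source 12 at 1.2 — need 190 more.
Source F at 1.6: take 190 of its 200 — requirement met.
Source 1: unused.

190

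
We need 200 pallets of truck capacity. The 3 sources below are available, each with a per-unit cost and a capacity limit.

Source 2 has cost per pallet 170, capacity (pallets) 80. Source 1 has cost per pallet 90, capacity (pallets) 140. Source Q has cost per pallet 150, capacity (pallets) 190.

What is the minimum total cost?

21600

Cheapest first:
Take 140 from Source 1 at 90 ; need 60 more.
Source Q at 150: take 60 of its 190 ; requirement met.
Source 2: unused.
Cost = 140×90 + 60×150 = 21600.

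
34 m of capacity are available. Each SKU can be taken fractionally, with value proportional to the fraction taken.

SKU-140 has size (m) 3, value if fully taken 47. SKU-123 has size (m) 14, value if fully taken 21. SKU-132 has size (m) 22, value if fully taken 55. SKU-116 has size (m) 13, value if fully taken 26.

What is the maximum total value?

120

Best value per unit of size first: SKU-140 47/3≈15.7, SKU-132 55/22≈2.5, SKU-116 26/13≈2, SKU-123 21/14≈1.5.
All 3 m of SKU-140 fit (value 47) — 31 remain.
SKU-132: take in full, 22 m for value 55 — 9 left.
9 m left: a 9/13 share of SKU-116 gives 26×9/13 = 18.
Total value = 120.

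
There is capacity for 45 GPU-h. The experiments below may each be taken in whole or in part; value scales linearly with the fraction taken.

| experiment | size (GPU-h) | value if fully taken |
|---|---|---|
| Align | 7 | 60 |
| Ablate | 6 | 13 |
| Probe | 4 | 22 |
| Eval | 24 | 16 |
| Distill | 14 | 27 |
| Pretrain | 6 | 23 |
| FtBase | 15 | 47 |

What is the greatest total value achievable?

Sort by value density: Align 60/7≈8.57, Probe 22/4≈5.5, Pretrain 23/6≈3.83, FtBase 47/15≈3.13, Ablate 13/6≈2.17, Distill 27/14≈1.93, Eval 16/24≈0.667.
All 7 GPU-h of Align fit (value 60) — 38 remain.
All 4 GPU-h of Probe fit (value 22) — 34 remain.
Pretrain: take in full, 6 GPU-h for value 23 — 28 left.
Take all of FtBase (15 GPU-h, value 47) — 13 GPU-h left.
Take all of Ablate (6 GPU-h, value 13) — 7 GPU-h left.
Only 7 GPU-h remain; take 7/14 of Distill for value 27×7/14 = 13.5.
Total value = 178.5.

178.5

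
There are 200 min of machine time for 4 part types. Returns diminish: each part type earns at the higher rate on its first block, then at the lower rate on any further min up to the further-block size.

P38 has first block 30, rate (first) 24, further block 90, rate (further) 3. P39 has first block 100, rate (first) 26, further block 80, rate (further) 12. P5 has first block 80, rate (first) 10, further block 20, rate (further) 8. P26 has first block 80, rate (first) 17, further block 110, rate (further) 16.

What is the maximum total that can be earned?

Treat each block as its own option and order by rate: P39/T1 26 > P38/T1 24 > P26/T1 17 > P26/T2 16 > P39/T2 12 > P5/T1 10 > P5/T2 8 > P38/T2 3.
Fill P39 T1 block (100 at 26) ; 100 left.
Fill P38 T1 block (30 at 24) ; 70 left.
70 remain; put them into P26 T1 at 17.
Total = 26×100 + 24×30 + 17×70 = 4510.

4510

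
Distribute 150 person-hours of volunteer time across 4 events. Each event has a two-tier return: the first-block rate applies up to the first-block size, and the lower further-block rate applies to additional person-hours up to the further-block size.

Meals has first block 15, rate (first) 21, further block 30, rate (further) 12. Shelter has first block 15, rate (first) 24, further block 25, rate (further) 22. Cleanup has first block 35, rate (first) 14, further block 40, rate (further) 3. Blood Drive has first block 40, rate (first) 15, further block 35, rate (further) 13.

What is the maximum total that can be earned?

Order all 8 blocks by rate: Shelter/first 24 > Shelter/second 22 > Meals/first 21 > Blood Drive/first 15 > Cleanup/first 14 > Blood Drive/second 13 > Meals/second 12 > Cleanup/second 3.
Shelter/first (24): +15 — 135 left.
Fill Shelter second block (25 at 22) — 110 left.
Fill Meals first block (15 at 21) — 95 left.
Blood Drive/first (15): +40 — 55 left.
Fill Cleanup first block (35 at 14) — 20 left.
Blood Drive second at 13: only 20 left, fill 20.
Total = 24×15 + 22×25 + 21×15 + 15×40 + 14×35 + 13×20 = 2575.

2575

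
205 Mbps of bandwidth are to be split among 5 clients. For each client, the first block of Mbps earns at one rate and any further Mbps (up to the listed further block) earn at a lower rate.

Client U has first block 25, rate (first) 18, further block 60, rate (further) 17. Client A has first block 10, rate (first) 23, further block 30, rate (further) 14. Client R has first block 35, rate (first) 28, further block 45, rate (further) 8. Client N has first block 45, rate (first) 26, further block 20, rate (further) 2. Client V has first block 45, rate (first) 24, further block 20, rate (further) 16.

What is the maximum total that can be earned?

4675

Rank every tier by rate: Client R/tier1 28 > Client N/tier1 26 > Client V/tier1 24 > Client A/tier1 23 > Client U/tier1 18 > Client U/tier2 17 > Client V/tier2 16 > Client A/tier2 14 > Client R/tier2 8 > Client N/tier2 2.
Client R/tier1 (28): +35 ; 170 left.
Client N/tier1 (26): +45 ; 125 left.
Fill Client V tier1 block (45 at 24) ; 80 left.
Fill Client A tier1 block (10 at 23) ; 70 left.
Fill Client U tier1 block (25 at 18) ; 45 left.
Client U tier2 at 17: only 45 left, fill 45.
Total = 28×35 + 26×45 + 24×45 + 23×10 + 18×25 + 17×45 = 4675.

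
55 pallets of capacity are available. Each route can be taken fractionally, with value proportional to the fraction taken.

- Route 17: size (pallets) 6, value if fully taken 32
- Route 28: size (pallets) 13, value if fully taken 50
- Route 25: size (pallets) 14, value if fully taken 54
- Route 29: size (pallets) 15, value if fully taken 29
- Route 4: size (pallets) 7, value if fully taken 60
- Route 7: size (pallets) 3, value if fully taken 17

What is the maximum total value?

Sort by value density: Route 4 60/7≈8.57, Route 7 17/3≈5.67, Route 17 32/6≈5.33, Route 25 54/14≈3.86, Route 28 50/13≈3.85, Route 29 29/15≈1.93.
Take all of Route 4 (7 pallets, value 60) ; 48 pallets left.
Route 7: take in full, 3 pallets for value 17 ; 45 left.
All 6 pallets of Route 17 fit (value 32) ; 39 remain.
Take all of Route 25 (14 pallets, value 54) ; 25 pallets left.
Take all of Route 28 (13 pallets, value 50) ; 12 pallets left.
12 pallets left: a 12/15 share of Route 29 gives 29×12/15 = 23.2.
Total value = 236.2.

236.2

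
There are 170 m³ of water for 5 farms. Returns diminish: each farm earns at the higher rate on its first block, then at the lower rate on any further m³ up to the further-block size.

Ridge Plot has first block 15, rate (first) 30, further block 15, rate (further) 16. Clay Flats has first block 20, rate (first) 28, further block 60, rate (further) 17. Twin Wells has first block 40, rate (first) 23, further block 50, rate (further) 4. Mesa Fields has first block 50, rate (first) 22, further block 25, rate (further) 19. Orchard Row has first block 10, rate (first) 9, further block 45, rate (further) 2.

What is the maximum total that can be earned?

Treat each block as its own option and order by rate: Ridge Plot/T1 30 > Clay Flats/T1 28 > Twin Wells/T1 23 > Mesa Fields/T1 22 > Mesa Fields/T2 19 > Clay Flats/T2 17 > Ridge Plot/T2 16 > Orchard Row/T1 9 > Twin Wells/T2 4 > Orchard Row/T2 2.
Fill Ridge Plot T1 block (15 at 30) ; 155 left.
Clay Flats/T1 (28): +20 ; 135 left.
Twin Wells/T1 (23): +40 ; 95 left.
Mesa Fields/T1 (22): +50 ; 45 left.
Fill Mesa Fields T2 block (25 at 19) ; 20 left.
Clay Flats T2 at 17: only 20 left, fill 20.
Total = 30×15 + 28×20 + 23×40 + 22×50 + 19×25 + 17×20 = 3845.

3845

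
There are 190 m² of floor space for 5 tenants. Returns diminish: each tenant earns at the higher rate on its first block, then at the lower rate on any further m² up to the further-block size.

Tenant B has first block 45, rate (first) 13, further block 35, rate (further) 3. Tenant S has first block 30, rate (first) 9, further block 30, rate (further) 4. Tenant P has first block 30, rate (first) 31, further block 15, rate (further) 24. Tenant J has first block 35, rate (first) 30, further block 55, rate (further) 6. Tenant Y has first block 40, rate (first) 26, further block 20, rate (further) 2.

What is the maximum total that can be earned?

Treat each block as its own option and order by rate: Tenant P/first 31 > Tenant J/first 30 > Tenant Y/first 26 > Tenant P/second 24 > Tenant B/first 13 > Tenant S/first 9 > Tenant J/second 6 > Tenant S/second 4 > Tenant B/second 3 > Tenant Y/second 2.
Tenant P first at 31: fill all 30 → 160 left.
Tenant J first at 30: fill all 35 → 125 left.
Tenant Y first at 26: fill all 40 → 85 left.
Fill Tenant P second block (15 at 24) → 70 left.
Fill Tenant B first block (45 at 13) → 25 left.
Tenant S/first: +25 of 30 at 9; pool empty.
Total = 31×30 + 30×35 + 26×40 + 24×15 + 13×45 + 9×25 = 4190.

4190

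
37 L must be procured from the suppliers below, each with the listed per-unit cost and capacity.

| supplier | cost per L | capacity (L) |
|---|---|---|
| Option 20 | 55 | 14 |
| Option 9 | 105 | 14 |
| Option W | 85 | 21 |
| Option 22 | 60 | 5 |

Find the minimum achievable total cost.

2600

Use suppliers in increasing cost order.
Option 20 (55): use full 14 → 23 L to go.
Option 22 at 60: take all 5 L → 18 still needed.
Take 18 from Option W at 85 to finish.
Option 9: unused.
Cost = 14×55 + 5×60 + 18×85 = 2600.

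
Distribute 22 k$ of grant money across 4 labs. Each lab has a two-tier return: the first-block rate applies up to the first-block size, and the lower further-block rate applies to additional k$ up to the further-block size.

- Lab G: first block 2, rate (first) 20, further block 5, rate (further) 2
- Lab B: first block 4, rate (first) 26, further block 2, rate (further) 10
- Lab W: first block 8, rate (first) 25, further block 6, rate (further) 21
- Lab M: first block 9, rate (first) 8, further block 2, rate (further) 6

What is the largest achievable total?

490

Order all 8 blocks by rate: Lab B/T1 26 > Lab W/T1 25 > Lab W/T2 21 > Lab G/T1 20 > Lab B/T2 10 > Lab M/T1 8 > Lab M/T2 6 > Lab G/T2 2.
Lab B T1 at 26: fill all 4 → 18 left.
Lab W/T1 (25): +8 → 10 left.
Lab W/T2 (21): +6 → 4 left.
Fill Lab G T1 block (2 at 20) → 2 left.
Lab B/T2 (10): +2 → 0 left.
Total = 26×4 + 25×8 + 21×6 + 20×2 + 10×2 = 490.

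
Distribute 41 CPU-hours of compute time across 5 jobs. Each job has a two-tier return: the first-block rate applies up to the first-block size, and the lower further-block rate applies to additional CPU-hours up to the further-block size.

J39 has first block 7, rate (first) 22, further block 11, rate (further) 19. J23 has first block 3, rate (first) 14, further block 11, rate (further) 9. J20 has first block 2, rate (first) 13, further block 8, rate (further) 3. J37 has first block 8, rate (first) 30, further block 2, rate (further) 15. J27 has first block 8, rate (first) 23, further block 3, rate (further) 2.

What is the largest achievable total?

Rank every tier by rate: J37/T1 30 > J27/T1 23 > J39/T1 22 > J39/T2 19 > J37/T2 15 > J23/T1 14 > J20/T1 13 > J23/T2 9 > J20/T2 3 > J27/T2 2.
J37/T1 (30): +8 ; 33 left.
Fill J27 T1 block (8 at 23) ; 25 left.
J39 T1 at 22: fill all 7 ; 18 left.
J39 T2 at 19: fill all 11 ; 7 left.
J37/T2 (15): +2 ; 5 left.
J23 T1 at 14: fill all 3 ; 2 left.
Fill J20 T1 block (2 at 13) ; 0 left.
Total = 30×8 + 23×8 + 22×7 + 19×11 + 15×2 + 14×3 + 13×2 = 885.

885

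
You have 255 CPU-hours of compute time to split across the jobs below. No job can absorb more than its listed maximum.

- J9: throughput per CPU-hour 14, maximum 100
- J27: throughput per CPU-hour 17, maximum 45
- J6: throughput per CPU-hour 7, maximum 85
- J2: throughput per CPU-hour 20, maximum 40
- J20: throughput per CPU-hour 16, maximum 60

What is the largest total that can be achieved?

3995

Rank by throughput per CPU-hour: J2 20 > J27 17 > J20 16 > J9 14 > J6 7.
J2: +40 to 40 (cap) — 215 left.
J27: +45 to 45 (cap) — 170 left.
Give J20 60 to hit its cap of 60 — 110 left.
J9: +100 to 100 (cap) — 10 left.
J6 has room for 85 but only 10 remain, so it gets 10.
Total = 14×100 + 17×45 + 7×10 + 20×40 + 16×60 = 3995.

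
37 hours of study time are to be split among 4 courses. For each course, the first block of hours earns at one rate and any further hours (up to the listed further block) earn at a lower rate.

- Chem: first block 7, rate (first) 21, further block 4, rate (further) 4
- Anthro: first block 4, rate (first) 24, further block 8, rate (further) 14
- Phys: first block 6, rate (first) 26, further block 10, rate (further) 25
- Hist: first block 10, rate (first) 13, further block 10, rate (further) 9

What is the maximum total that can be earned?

Rank every tier by rate: Phys/tier1 26 > Phys/tier2 25 > Anthro/tier1 24 > Chem/tier1 21 > Anthro/tier2 14 > Hist/tier1 13 > Hist/tier2 9 > Chem/tier2 4.
Fill Phys tier1 block (6 at 26) → 31 left.
Phys tier2 at 25: fill all 10 → 21 left.
Fill Anthro tier1 block (4 at 24) → 17 left.
Fill Chem tier1 block (7 at 21) → 10 left.
Anthro/tier2 (14): +8 → 2 left.
2 remain; put them into Hist tier1 at 13.
Total = 26×6 + 25×10 + 24×4 + 21×7 + 14×8 + 13×2 = 787.

787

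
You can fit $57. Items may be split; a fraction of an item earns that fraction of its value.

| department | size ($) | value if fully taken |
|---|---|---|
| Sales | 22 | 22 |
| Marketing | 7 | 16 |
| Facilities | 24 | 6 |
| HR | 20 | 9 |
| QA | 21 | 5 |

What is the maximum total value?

Sort by value density: Marketing 16/7≈2.29, Sales 22/22≈1, HR 9/20≈0.45, Facilities 6/24≈0.25, QA 5/21≈0.238.
Marketing: take in full, 7 $ for value 16 → 50 left.
Take all of Sales (22 $, value 22) → 28 $ left.
All 20 $ of HR fit (value 9) → 8 remain.
Fill the last 8 $ with part of Facilities: 8/24 of it earns 2.
Total value = 49.

49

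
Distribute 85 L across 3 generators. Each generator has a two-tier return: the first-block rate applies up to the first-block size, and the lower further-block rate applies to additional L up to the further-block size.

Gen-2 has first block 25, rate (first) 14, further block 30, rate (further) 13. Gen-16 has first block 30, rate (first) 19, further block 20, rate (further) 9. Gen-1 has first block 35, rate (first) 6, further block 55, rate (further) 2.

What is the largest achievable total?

Treat each block as its own option and order by rate: Gen-16/first 19 > Gen-2/first 14 > Gen-2/second 13 > Gen-16/second 9 > Gen-1/first 6 > Gen-1/second 2.
Gen-16/first (19): +30 → 55 left.
Gen-2 first at 14: fill all 25 → 30 left.
Gen-2/second (13): +30 → 0 left.
Total = 19×30 + 14×25 + 13×30 = 1310.

1310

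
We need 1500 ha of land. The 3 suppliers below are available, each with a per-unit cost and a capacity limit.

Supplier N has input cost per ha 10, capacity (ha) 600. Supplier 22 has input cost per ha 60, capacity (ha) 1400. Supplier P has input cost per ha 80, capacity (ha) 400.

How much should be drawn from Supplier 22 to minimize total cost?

900

Fill from the cheapest supplier first.
Supplier N at 10: take all 600 ha → 900 still needed.
Supplier 22 (60): take the remaining 900 → done.
Supplier P: unused.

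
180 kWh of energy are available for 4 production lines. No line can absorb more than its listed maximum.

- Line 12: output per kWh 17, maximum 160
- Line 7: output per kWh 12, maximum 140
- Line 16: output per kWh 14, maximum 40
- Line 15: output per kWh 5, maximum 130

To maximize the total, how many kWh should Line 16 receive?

Highest output per kWh first: Line 12 17 > Line 16 14 > Line 7 12 > Line 15 5.
Line 12: +160 to 160 (cap) ; 20 left.
Line 16: +20 (room for 40) → 20. Pool exhausted.

20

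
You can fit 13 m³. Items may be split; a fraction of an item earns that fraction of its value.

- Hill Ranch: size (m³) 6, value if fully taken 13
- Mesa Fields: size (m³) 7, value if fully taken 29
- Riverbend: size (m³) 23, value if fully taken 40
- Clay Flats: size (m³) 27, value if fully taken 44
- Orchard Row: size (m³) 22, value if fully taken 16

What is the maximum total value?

42

Sort by value density: Mesa Fields 29/7≈4.14, Hill Ranch 13/6≈2.17, Riverbend 40/23≈1.74, Clay Flats 44/27≈1.63, Orchard Row 16/22≈0.727.
Mesa Fields: take in full, 7 m³ for value 29 → 6 left.
Take all of Hill Ranch (6 m³, value 13) → 0 m³ left.
Total value = 42.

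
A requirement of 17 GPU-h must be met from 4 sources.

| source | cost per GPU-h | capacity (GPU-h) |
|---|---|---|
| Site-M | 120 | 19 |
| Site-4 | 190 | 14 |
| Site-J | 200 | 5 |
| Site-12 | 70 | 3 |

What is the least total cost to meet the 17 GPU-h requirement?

Cheapest first:
Site-12 at 70: take all 3 GPU-h ; 14 still needed.
Site-M at 120: take 14 of its 19 ; requirement met.
Site-4, Site-J: unused.
Cost = 3×70 + 14×120 = 1890.

1890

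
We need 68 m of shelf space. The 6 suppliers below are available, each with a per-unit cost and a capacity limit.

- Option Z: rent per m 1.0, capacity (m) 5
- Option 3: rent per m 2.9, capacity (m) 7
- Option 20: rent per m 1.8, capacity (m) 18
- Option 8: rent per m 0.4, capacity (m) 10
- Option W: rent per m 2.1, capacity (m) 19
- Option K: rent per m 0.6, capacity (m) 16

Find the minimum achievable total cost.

90.9

Fill from the cheapest supplier first.
Take 10 from Option 8 at 0.4 — need 58 more.
Option K (0.6): use full 16 — 42 m to go.
Take 5 from Option Z at 1.0 — need 37 more.
Option 20 at 1.8: take all 18 m — 19 still needed.
Option W (2.1): use full 19 — 0 m to go.
Option 3: unused.
Cost = 10×0.4 + 16×0.6 + 5×1.0 + 18×1.8 + 19×2.1 = 90.9.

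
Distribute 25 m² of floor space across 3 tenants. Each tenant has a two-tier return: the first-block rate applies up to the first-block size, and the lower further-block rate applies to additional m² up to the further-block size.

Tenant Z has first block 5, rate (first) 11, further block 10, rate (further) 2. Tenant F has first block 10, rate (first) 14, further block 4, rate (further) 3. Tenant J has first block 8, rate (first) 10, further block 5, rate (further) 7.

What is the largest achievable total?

Order all 6 blocks by rate: Tenant F/T1 14 > Tenant Z/T1 11 > Tenant J/T1 10 > Tenant J/T2 7 > Tenant F/T2 3 > Tenant Z/T2 2.
Fill Tenant F T1 block (10 at 14) — 15 left.
Fill Tenant Z T1 block (5 at 11) — 10 left.
Tenant J/T1 (10): +8 — 2 left.
Tenant J T2 at 7: only 2 left, fill 2.
Total = 14×10 + 11×5 + 10×8 + 7×2 = 289.

289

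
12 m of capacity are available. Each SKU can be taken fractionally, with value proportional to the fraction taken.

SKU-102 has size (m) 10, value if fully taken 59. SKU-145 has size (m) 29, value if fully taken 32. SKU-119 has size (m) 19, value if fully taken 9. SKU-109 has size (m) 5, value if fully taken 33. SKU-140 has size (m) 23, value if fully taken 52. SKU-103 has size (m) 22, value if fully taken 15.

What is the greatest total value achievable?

Sort by value density: SKU-109 33/5≈6.6, SKU-102 59/10≈5.9, SKU-140 52/23≈2.26, SKU-145 32/29≈1.1, SKU-103 15/22≈0.682, SKU-119 9/19≈0.474.
SKU-109: take in full, 5 m for value 33 → 7 left.
7 m left: a 7/10 share of SKU-102 gives 59×7/10 = 41.3.
Total value = 74.3.

74.3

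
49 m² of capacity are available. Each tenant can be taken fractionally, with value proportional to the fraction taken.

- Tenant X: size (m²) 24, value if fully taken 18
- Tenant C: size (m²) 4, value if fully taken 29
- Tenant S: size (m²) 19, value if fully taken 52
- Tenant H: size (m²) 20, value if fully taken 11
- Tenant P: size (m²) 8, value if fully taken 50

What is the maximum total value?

144.5

Best value per unit of size first: Tenant C 29/4≈7.25, Tenant P 50/8≈6.25, Tenant S 52/19≈2.74, Tenant X 18/24≈0.75, Tenant H 11/20≈0.55.
Tenant C: take in full, 4 m² for value 29 — 45 left.
Tenant P: take in full, 8 m² for value 50 — 37 left.
Tenant S: take in full, 19 m² for value 52 — 18 left.
Fill the last 18 m² with part of Tenant X: 18/24 of it earns 13.5.
Total value = 144.5.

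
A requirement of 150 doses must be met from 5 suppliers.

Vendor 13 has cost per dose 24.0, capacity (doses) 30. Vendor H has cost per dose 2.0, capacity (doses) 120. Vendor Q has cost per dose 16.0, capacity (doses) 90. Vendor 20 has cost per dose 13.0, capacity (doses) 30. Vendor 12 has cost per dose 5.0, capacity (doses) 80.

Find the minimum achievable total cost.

Use suppliers in increasing cost order.
Vendor H at 2.0: take all 120 doses → 30 still needed.
Take 30 from Vendor 12 at 5.0 to finish.
Vendor 20, Vendor Q, Vendor 13: unused.
Cost = 120×2.0 + 30×5.0 = 390.

390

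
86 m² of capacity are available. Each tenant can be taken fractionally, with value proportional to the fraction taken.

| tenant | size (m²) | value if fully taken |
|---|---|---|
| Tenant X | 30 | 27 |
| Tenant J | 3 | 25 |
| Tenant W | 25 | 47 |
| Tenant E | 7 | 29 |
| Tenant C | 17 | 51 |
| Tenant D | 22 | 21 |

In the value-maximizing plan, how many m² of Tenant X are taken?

12

Best value per unit of size first: Tenant J 25/3≈8.33, Tenant E 29/7≈4.14, Tenant C 51/17≈3, Tenant W 47/25≈1.88, Tenant D 21/22≈0.955, Tenant X 27/30≈0.9.
Take all of Tenant J (3 m², value 25) ; 83 m² left.
Take all of Tenant E (7 m², value 29) ; 76 m² left.
Tenant C: take in full, 17 m² for value 51 ; 59 left.
All 25 m² of Tenant W fit (value 47) ; 34 remain.
All 22 m² of Tenant D fit (value 21) ; 12 remain.
Fill the last 12 m² with part of Tenant X: 12/30 of it earns 10.8.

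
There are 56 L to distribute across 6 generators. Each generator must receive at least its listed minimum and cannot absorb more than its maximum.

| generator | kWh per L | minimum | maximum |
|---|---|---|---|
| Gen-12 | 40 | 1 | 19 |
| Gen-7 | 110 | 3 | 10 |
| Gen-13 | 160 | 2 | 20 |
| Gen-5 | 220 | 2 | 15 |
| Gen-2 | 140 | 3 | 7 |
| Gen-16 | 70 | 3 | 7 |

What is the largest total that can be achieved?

8830

Meeting every minimum uses 1+3+2+2+3+3 = 14 L, leaving 42.
Highest kWh per L first: Gen-5 220 > Gen-13 160 > Gen-2 140 > Gen-7 110 > Gen-16 70 > Gen-12 40.
Give Gen-5 13 more to hit its cap of 15 ; 29 left.
Gen-13: +18 to 20 (cap) ; 11 left.
Gen-2: +4 to 7 (cap) ; 7 left.
Give Gen-7 7 more to hit its cap of 10 ; 0 left.
Total = 40×1 + 110×10 + 160×20 + 220×15 + 140×7 + 70×3 = 8830.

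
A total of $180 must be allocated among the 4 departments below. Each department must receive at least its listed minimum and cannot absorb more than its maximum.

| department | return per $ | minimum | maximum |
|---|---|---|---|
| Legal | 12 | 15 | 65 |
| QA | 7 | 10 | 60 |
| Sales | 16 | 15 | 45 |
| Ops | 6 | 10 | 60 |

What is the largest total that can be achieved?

1980

Meeting every minimum uses 15+10+15+10 = 50 $, leaving 130.
Rank by return per $: Sales 16 > Legal 12 > QA 7 > Ops 6.
Sales: +30 to 45 (cap) → 100 left.
Legal takes 50 more to reach its cap of 65 → 50 left.
Give QA 50 more to hit its cap of 60 → 0 left.
Total = 12×65 + 7×60 + 16×45 + 6×10 = 1980.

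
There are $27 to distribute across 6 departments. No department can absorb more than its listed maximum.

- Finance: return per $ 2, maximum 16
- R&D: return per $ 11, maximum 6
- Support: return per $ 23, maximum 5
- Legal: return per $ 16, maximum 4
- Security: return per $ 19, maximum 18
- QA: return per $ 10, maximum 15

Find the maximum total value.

Order the departments by return per $: Support 23 > Security 19 > Legal 16 > R&D 11 > QA 10 > Finance 2.
Give Support 5 to hit its cap of 5 ; 22 left.
Security: +18 to 18 (cap) ; 4 left.
Legal takes 4 to reach its cap of 4 ; 0 left.
Total = 23×5 + 16×4 + 19×18 = 521.

521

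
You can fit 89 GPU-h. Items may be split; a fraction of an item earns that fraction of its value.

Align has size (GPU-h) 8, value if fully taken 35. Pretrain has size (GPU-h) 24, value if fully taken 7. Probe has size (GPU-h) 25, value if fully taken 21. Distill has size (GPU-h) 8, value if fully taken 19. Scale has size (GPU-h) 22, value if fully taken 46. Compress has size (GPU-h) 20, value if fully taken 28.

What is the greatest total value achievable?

150.75

Rank by value-to-size ratio: Align 35/8≈4.38, Distill 19/8≈2.38, Scale 46/22≈2.09, Compress 28/20≈1.4, Probe 21/25≈0.84, Pretrain 7/24≈0.292.
Align: take in full, 8 GPU-h for value 35 ; 81 left.
All 8 GPU-h of Distill fit (value 19) ; 73 remain.
Take all of Scale (22 GPU-h, value 46) ; 51 GPU-h left.
Take all of Compress (20 GPU-h, value 28) ; 31 GPU-h left.
Probe: take in full, 25 GPU-h for value 21 ; 6 left.
6 GPU-h left: a 6/24 share of Pretrain gives 7×6/24 = 1.75.
Total value = 150.75.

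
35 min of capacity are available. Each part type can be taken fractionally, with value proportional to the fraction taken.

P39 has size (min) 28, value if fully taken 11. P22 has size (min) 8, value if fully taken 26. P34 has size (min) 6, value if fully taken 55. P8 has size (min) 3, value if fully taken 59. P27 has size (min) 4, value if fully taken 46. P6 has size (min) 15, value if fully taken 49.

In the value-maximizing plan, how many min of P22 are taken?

7

Sort by value density: P8 59/3≈19.7, P27 46/4≈11.5, P34 55/6≈9.17, P6 49/15≈3.27, P22 26/8≈3.25, P39 11/28≈0.393.
Take all of P8 (3 min, value 59) — 32 min left.
All 4 min of P27 fit (value 46) — 28 remain.
All 6 min of P34 fit (value 55) — 22 remain.
Take all of P6 (15 min, value 49) — 7 min left.
7 min left: a 7/8 share of P22 gives 26×7/8 = 22.75.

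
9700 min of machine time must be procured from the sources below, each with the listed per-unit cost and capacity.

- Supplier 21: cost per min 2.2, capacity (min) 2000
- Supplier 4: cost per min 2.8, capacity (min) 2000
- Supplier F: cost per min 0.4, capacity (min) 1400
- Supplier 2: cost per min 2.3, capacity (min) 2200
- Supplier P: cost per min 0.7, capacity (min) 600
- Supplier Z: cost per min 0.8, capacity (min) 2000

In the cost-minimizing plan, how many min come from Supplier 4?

Fill from the cheapest source first.
Supplier F (0.4): use full 1400 → 8300 min to go.
Supplier P (0.7): use full 600 → 7700 min to go.
Supplier Z (0.8): use full 2000 → 5700 min to go.
Take 2000 from Supplier 21 at 2.2 → need 3700 more.
Take 2200 from Supplier 2 at 2.3 → need 1500 more.
Take 1500 from Supplier 4 at 2.8 to finish.

1500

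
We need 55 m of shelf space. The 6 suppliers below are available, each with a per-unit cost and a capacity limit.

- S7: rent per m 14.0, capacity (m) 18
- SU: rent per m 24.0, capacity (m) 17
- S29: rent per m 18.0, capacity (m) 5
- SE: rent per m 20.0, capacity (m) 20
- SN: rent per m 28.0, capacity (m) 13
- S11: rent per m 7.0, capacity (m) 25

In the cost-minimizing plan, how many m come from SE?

Use suppliers in increasing cost order.
Take 25 from S11 at 7.0 ; need 30 more.
S7 (14.0): use full 18 ; 12 m to go.
Take 5 from S29 at 18.0 ; need 7 more.
SE (20.0): take the remaining 7 ; done.
SU, SN: unused.

7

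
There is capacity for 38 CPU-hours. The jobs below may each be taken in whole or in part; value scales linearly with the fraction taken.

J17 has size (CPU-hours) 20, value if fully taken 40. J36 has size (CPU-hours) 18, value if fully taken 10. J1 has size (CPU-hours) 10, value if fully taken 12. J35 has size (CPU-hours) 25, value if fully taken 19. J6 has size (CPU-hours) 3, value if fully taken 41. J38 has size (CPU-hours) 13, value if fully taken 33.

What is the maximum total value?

116.4

Best value per unit of size first: J6 41/3≈13.7, J38 33/13≈2.54, J17 40/20≈2, J1 12/10≈1.2, J35 19/25≈0.76, J36 10/18≈0.556.
Take all of J6 (3 CPU-hours, value 41) → 35 CPU-hours left.
All 13 CPU-hours of J38 fit (value 33) → 22 remain.
All 20 CPU-hours of J17 fit (value 40) → 2 remain.
Fill the last 2 CPU-hours with part of J1: 2/10 of it earns 2.4.
Total value = 116.4.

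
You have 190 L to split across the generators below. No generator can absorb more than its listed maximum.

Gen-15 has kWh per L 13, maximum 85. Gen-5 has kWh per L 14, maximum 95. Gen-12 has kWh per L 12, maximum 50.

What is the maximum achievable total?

2555

Order the generators by kWh per L: Gen-5 14 > Gen-15 13 > Gen-12 12.
Gen-5 takes 95 to reach its cap of 95 → 95 left.
Gen-15 takes 85 to reach its cap of 85 → 10 left.
Gen-12 has room for 50 but only 10 remain, so it gets 10.
Total = 13×85 + 14×95 + 12×10 = 2555.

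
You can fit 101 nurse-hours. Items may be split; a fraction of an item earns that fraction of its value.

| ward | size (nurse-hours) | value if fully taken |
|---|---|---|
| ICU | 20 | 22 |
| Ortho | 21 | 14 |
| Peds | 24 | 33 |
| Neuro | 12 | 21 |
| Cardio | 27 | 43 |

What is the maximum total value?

Best value per unit of size first: Neuro 21/12≈1.75, Cardio 43/27≈1.59, Peds 33/24≈1.38, ICU 22/20≈1.1, Ortho 14/21≈0.667.
Take all of Neuro (12 nurse-hours, value 21) ; 89 nurse-hours left.
All 27 nurse-hours of Cardio fit (value 43) ; 62 remain.
Take all of Peds (24 nurse-hours, value 33) ; 38 nurse-hours left.
ICU: take in full, 20 nurse-hours for value 22 ; 18 left.
Fill the last 18 nurse-hours with part of Ortho: 18/21 of it earns 12.
Total value = 131.

131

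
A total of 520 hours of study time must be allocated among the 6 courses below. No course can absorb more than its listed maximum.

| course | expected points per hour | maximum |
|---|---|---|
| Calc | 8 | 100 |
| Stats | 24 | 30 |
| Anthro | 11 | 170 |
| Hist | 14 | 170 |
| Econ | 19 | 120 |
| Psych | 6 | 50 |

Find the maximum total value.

7490

Rank by expected points per hour: Stats 24 > Econ 19 > Hist 14 > Anthro 11 > Calc 8 > Psych 6.
Stats: +30 to 30 (cap) — 490 left.
Econ takes 120 to reach its cap of 120 — 370 left.
Hist: +170 to 170 (cap) — 200 left.
Anthro: +170 to 170 (cap) — 30 left.
Calc: +30 (room for 100) → 30. Pool exhausted.
Total = 8×30 + 24×30 + 11×170 + 14×170 + 19×120 = 7490.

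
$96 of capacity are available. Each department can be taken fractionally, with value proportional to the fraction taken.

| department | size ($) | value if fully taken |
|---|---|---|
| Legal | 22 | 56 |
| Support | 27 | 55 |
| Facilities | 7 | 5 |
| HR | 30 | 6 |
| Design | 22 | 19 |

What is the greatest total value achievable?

138.6

Rank by value-to-size ratio: Legal 56/22≈2.55, Support 55/27≈2.04, Design 19/22≈0.864, Facilities 5/7≈0.714, HR 6/30≈0.2.
All 22 $ of Legal fit (value 56) ; 74 remain.
All 27 $ of Support fit (value 55) ; 47 remain.
Design: take in full, 22 $ for value 19 ; 25 left.
Take all of Facilities (7 $, value 5) ; 18 $ left.
Only 18 $ remain; take 18/30 of HR for value 6×18/30 = 3.6.
Total value = 138.6.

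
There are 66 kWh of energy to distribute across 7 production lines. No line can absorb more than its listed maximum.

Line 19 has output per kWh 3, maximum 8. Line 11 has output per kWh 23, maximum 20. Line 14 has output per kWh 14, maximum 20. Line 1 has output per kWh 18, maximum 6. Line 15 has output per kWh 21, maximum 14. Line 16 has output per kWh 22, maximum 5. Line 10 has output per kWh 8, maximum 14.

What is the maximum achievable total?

1260

Highest output per kWh first: Line 11 23 > Line 16 22 > Line 15 21 > Line 1 18 > Line 14 14 > Line 10 8 > Line 19 3.
Line 11 takes 20 to reach its cap of 20 — 46 left.
Give Line 16 5 to hit its cap of 5 — 41 left.
Give Line 15 14 to hit its cap of 14 — 27 left.
Line 1 takes 6 to reach its cap of 6 — 21 left.
Line 14: +20 to 20 (cap) — 1 left.
Only 1 left; Line 10 takes them to reach 1.
Total = 23×20 + 14×20 + 18×6 + 21×14 + 22×5 + 8×1 = 1260.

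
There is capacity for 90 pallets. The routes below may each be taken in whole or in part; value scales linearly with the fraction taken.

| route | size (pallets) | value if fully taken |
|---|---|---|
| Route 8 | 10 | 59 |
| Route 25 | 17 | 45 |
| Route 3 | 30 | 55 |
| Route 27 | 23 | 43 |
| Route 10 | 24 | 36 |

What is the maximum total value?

Rank by value-to-size ratio: Route 8 59/10≈5.9, Route 25 45/17≈2.65, Route 27 43/23≈1.87, Route 3 55/30≈1.83, Route 10 36/24≈1.5.
Route 8: take in full, 10 pallets for value 59 → 80 left.
Take all of Route 25 (17 pallets, value 45) → 63 pallets left.
All 23 pallets of Route 27 fit (value 43) → 40 remain.
All 30 pallets of Route 3 fit (value 55) → 10 remain.
10 pallets left: a 10/24 share of Route 10 gives 36×10/24 = 15.
Total value = 217.

217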